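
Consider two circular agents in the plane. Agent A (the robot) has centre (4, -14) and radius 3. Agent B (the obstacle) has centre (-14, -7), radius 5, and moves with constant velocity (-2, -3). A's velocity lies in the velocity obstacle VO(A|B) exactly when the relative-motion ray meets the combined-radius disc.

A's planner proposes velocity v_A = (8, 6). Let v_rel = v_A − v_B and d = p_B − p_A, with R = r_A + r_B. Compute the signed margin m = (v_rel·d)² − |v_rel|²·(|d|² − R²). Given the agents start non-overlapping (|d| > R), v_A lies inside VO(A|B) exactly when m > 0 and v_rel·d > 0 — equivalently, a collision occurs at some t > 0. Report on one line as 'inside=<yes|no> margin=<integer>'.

d = (-18, 7),  |d|² = 373;  R = 3+5 = 8,  c = 373−8² = 309
v_rel = (10, 9),  |v_rel|² = 181;  v_rel·d = (10)·(-18) + (9)·(7) = -117
181·t² + 234·t + 309 = 0  ⇒  m = (-117)² − 181·309 = -42240
m = -42240 < 0,  v_rel·d = -117 < 0  ⇒  outside

inside=no margin=-42240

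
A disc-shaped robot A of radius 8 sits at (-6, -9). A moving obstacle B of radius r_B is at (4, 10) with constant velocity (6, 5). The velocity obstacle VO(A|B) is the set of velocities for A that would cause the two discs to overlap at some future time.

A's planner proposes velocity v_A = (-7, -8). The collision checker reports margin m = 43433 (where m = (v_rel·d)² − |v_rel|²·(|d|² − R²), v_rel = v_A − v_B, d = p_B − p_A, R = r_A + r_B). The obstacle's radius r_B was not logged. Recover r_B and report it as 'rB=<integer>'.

m = 43433
d = (10, 19);  v_rel = (-13, -13),  |v_rel|² = 338
v_rel×d = (-13)·(19) − (-13)·(10) = -117
since m = R²·338 − (-117)²:  R² = (13689 + 43433) / 338 = 169
R = √169 = 13  ⇒  r_B = 13 − 8 = 5

rB=5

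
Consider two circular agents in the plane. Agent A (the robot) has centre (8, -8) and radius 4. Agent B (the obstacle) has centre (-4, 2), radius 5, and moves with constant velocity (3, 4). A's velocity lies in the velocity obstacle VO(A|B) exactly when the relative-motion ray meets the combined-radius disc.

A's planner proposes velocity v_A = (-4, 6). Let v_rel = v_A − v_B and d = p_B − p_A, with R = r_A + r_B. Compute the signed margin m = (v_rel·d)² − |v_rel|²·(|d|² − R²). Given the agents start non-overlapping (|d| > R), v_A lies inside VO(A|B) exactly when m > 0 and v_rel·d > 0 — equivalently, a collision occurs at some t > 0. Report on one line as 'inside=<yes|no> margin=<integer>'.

d = (-12, 10),  |d|² = 244;  R = 4+5 = 9,  c = 244−9² = 163
v_rel = (-7, 2),  |v_rel|² = 53;  v_rel·d = (-7)·(-12) + (2)·(10) = 104
53·t² − 208·t + 163 = 0  ⇒  m = 104² − 53·163 = 2177
m = 2177 > 0,  v_rel·d = 104 > 0  ⇒  inside

inside=yes margin=2177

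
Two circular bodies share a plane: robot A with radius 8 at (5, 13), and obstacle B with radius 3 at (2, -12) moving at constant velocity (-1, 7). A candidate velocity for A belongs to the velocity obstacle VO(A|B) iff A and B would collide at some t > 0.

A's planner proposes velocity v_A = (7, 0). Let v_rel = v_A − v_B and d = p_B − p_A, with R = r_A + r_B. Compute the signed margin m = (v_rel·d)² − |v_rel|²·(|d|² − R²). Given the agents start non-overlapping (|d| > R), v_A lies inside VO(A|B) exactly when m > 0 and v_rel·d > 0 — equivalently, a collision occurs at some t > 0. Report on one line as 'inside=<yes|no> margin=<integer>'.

d = (-3, -25),  |d|² = 634;  R = 8+3 = 11,  c = 634−11² = 513
v_rel = (8, -7),  |v_rel|² = 113;  v_rel·d = (8)·(-3) + (-7)·(-25) = 151
113·t² − 302·t + 513 = 0  ⇒  m = 151² − 113·513 = -35168
m = -35168 < 0,  v_rel·d = 151 > 0  ⇒  outside

inside=no margin=-35168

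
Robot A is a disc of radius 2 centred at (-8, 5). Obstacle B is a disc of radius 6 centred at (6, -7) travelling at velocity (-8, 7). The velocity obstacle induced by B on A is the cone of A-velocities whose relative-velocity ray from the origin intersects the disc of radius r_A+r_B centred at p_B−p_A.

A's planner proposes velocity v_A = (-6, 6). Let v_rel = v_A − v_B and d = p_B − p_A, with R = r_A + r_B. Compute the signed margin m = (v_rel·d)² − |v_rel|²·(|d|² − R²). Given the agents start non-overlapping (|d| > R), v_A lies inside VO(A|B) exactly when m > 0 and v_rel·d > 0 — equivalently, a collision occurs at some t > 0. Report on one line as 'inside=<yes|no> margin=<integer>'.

d = (14, -12),  |d|² = 340;  R = 2+6 = 8,  c = 340−8² = 276
v_rel = (2, -1),  |v_rel|² = 5;  v_rel·d = (2)·(14) + (-1)·(-12) = 40
5·t² − 80·t + 276 = 0  ⇒  m = 40² − 5·276 = 220
m = 220 > 0,  v_rel·d = 40 > 0  ⇒  inside

inside=yes margin=220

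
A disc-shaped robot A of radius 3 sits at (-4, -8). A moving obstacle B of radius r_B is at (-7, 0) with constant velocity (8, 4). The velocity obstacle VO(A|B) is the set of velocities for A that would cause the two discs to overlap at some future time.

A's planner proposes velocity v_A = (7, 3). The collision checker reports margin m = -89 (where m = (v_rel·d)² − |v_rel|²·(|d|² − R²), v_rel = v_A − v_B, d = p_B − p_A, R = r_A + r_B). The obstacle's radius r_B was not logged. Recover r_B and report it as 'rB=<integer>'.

m = -89
d = (-3, 8);  v_rel = (-1, -1),  |v_rel|² = 2
v_rel×d = (-1)·(8) − (-1)·(-3) = -11
since m = R²·2 − (-11)²:  R² = (121 + -89) / 2 = 16
R = √16 = 4  ⇒  r_B = 4 − 3 = 1

rB=1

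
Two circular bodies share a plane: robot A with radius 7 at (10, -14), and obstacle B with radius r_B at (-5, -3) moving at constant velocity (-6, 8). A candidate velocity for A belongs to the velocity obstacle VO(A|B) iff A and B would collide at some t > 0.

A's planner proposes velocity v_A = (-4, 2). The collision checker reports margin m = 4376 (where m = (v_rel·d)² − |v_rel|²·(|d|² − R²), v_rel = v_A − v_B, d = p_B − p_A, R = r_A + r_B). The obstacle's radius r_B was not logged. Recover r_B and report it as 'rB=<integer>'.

m = 4376
d = (-15, 11);  v_rel = (2, -6),  |v_rel|² = 40
v_rel×d = (2)·(11) − (-6)·(-15) = -68
since m = R²·40 − (-68)²:  R² = (4624 + 4376) / 40 = 225
R = √225 = 15  ⇒  r_B = 15 − 7 = 8

rB=8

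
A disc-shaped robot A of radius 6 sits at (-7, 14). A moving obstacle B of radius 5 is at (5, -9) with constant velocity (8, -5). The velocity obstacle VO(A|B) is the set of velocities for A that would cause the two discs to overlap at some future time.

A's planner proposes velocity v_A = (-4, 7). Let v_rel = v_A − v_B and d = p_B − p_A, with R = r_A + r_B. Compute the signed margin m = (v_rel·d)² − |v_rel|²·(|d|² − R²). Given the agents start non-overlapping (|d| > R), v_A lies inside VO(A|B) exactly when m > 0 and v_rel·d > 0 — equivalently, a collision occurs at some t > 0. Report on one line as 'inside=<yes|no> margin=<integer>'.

d = (12, -23),  |d|² = 673;  R = 6+5 = 11,  c = 673−11² = 552
v_rel = (-12, 12),  |v_rel|² = 288;  v_rel·d = (-12)·(12) + (12)·(-23) = -420
288·t² + 840·t + 552 = 0  ⇒  m = (-420)² − 288·552 = 17424
m = 17424 > 0,  v_rel·d = -420 < 0  ⇒  outside

inside=no margin=17424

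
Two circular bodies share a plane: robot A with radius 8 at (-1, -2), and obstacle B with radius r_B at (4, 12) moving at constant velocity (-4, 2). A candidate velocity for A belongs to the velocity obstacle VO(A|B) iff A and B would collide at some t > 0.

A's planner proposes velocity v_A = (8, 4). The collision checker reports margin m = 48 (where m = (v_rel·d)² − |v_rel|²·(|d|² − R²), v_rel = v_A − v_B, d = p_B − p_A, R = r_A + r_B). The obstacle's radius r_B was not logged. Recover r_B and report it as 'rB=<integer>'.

m = 48
d = (5, 14);  v_rel = (12, 2),  |v_rel|² = 148
v_rel×d = (12)·(14) − (2)·(5) = 158
since m = R²·148 − 158²:  R² = (24964 + 48) / 148 = 169
R = √169 = 13  ⇒  r_B = 13 − 8 = 5

rB=5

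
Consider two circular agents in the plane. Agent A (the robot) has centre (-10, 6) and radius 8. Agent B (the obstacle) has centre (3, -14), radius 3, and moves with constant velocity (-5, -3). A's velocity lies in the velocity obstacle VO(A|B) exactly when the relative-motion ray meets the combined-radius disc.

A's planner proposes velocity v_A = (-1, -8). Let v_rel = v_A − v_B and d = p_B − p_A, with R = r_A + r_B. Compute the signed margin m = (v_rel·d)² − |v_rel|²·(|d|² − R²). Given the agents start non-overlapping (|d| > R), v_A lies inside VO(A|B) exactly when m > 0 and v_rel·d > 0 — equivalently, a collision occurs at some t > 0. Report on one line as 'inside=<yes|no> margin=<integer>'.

d = (13, -20),  |d|² = 569;  R = 8+3 = 11,  c = 569−11² = 448
v_rel = (4, -5),  |v_rel|² = 41;  v_rel·d = (4)·(13) + (-5)·(-20) = 152
41·t² − 304·t + 448 = 0  ⇒  m = 152² − 41·448 = 4736
m = 4736 > 0,  v_rel·d = 152 > 0  ⇒  inside

inside=yes margin=4736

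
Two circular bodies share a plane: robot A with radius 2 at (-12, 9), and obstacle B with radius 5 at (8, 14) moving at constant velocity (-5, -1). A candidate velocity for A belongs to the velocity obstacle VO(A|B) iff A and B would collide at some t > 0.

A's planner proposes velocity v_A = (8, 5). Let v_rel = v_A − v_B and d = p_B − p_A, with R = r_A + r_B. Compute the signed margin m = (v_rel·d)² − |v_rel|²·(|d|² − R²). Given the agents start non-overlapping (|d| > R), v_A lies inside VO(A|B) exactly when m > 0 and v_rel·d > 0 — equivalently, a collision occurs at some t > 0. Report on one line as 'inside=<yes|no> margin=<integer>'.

d = (20, 5),  |d|² = 425;  R = 2+5 = 7,  c = 425−7² = 376
v_rel = (13, 6),  |v_rel|² = 205;  v_rel·d = (13)·(20) + (6)·(5) = 290
205·t² − 580·t + 376 = 0  ⇒  m = 290² − 205·376 = 7020
m = 7020 > 0,  v_rel·d = 290 > 0  ⇒  inside

inside=yes margin=7020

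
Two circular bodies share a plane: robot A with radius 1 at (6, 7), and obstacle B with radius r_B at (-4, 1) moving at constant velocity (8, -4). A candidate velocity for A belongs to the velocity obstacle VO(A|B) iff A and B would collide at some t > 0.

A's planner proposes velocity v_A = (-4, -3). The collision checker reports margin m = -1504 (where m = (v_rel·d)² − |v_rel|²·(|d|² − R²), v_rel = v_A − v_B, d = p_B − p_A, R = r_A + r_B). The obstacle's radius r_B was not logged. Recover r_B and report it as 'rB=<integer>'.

m = -1504
d = (-10, -6);  v_rel = (-12, 1),  |v_rel|² = 145
v_rel×d = (-12)·(-6) − (1)·(-10) = 82
since m = R²·145 − 82²:  R² = (6724 + -1504) / 145 = 36
R = √36 = 6  ⇒  r_B = 6 − 1 = 5

rB=5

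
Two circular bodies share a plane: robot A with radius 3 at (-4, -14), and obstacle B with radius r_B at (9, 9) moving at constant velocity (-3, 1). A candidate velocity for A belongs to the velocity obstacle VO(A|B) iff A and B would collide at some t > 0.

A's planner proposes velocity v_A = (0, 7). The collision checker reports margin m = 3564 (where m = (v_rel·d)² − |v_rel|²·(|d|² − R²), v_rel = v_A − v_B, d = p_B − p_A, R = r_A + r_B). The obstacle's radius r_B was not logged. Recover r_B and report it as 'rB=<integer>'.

m = 3564
d = (13, 23);  v_rel = (3, 6),  |v_rel|² = 45
v_rel×d = (3)·(23) − (6)·(13) = -9
since m = R²·45 − (-9)²:  R² = (81 + 3564) / 45 = 81
R = √81 = 9  ⇒  r_B = 9 − 3 = 6

rB=6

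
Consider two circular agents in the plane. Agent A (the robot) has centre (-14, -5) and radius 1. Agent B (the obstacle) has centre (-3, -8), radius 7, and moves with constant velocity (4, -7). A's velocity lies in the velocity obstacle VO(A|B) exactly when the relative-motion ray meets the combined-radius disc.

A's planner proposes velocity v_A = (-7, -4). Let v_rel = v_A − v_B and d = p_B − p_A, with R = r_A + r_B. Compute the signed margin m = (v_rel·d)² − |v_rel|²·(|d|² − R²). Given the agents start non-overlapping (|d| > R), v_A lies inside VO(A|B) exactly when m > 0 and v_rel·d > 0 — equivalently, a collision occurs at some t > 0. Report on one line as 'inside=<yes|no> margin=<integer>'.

d = (11, -3),  |d|² = 130;  R = 1+7 = 8,  c = 130−8² = 66
v_rel = (-11, 3),  |v_rel|² = 130;  v_rel·d = (-11)·(11) + (3)·(-3) = -130
130·t² + 260·t + 66 = 0  ⇒  m = (-130)² − 130·66 = 8320
m = 8320 > 0,  v_rel·d = -130 < 0  ⇒  outside

inside=no margin=8320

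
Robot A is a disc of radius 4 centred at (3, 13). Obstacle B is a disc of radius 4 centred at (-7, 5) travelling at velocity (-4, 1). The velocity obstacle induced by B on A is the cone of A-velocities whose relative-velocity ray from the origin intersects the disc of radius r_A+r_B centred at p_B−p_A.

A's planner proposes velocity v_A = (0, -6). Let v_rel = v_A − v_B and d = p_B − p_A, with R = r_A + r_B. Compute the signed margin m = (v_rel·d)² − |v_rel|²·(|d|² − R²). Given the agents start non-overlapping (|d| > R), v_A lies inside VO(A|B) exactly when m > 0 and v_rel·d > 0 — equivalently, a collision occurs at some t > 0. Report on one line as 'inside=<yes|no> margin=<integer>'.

d = (-10, -8),  |d|² = 164;  R = 4+4 = 8,  c = 164−8² = 100
v_rel = (4, -7),  |v_rel|² = 65;  v_rel·d = (4)·(-10) + (-7)·(-8) = 16
65·t² − 32·t + 100 = 0  ⇒  m = 16² − 65·100 = -6244
m = -6244 < 0,  v_rel·d = 16 > 0  ⇒  outside

inside=no margin=-6244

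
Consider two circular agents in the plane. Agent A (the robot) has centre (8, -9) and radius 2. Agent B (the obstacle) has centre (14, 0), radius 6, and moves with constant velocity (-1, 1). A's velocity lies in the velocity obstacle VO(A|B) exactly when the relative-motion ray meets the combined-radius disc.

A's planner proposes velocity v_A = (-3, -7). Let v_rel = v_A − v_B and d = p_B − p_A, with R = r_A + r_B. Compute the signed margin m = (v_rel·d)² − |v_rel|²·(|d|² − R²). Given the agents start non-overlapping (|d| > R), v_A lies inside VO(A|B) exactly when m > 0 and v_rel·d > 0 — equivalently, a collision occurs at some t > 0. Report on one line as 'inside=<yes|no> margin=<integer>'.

d = (6, 9),  |d|² = 117;  R = 2+6 = 8,  c = 117−8² = 53
v_rel = (-2, -8),  |v_rel|² = 68;  v_rel·d = (-2)·(6) + (-8)·(9) = -84
68·t² + 168·t + 53 = 0  ⇒  m = (-84)² − 68·53 = 3452
m = 3452 > 0,  v_rel·d = -84 < 0  ⇒  outside

inside=no margin=3452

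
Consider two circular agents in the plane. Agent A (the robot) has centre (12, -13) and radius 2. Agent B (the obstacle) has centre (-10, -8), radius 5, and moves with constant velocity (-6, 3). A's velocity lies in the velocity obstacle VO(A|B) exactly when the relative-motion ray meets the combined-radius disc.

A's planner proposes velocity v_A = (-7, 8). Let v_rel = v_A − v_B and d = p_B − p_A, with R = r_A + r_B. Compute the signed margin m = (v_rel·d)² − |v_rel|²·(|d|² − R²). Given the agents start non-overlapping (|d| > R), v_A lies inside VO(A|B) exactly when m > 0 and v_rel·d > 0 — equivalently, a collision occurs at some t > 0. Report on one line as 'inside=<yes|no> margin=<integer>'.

d = (-22, 5),  |d|² = 509;  R = 2+5 = 7,  c = 509−7² = 460
v_rel = (-1, 5),  |v_rel|² = 26;  v_rel·d = (-1)·(-22) + (5)·(5) = 47
26·t² − 94·t + 460 = 0  ⇒  m = 47² − 26·460 = -9751
m = -9751 < 0,  v_rel·d = 47 > 0  ⇒  outside

inside=no margin=-9751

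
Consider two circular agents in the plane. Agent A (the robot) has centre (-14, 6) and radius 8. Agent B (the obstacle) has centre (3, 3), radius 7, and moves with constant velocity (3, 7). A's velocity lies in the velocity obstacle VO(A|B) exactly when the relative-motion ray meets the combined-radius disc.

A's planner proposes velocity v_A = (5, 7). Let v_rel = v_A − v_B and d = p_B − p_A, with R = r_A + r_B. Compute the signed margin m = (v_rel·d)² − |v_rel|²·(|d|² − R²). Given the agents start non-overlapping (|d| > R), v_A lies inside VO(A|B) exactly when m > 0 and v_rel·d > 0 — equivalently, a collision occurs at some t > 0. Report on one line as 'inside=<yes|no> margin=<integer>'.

d = (17, -3),  |d|² = 298;  R = 8+7 = 15,  c = 298−15² = 73
v_rel = (2, 0),  |v_rel|² = 4;  v_rel·d = (2)·(17) + (0)·(-3) = 34
4·t² − 68·t + 73 = 0  ⇒  m = 34² − 4·73 = 864
m = 864 > 0,  v_rel·d = 34 > 0  ⇒  inside

inside=yes margin=864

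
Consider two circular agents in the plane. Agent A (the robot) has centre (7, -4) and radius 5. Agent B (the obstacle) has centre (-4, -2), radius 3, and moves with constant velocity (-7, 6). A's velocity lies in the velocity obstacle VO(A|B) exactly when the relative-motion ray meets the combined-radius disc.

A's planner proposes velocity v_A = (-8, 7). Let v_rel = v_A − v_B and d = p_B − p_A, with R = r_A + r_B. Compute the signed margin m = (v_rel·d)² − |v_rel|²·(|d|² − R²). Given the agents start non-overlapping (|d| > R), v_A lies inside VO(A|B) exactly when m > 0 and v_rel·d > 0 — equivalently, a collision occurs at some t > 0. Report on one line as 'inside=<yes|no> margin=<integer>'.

d = (-11, 2),  |d|² = 125;  R = 5+3 = 8,  c = 125−8² = 61
v_rel = (-1, 1),  |v_rel|² = 2;  v_rel·d = (-1)·(-11) + (1)·(2) = 13
2·t² − 26·t + 61 = 0  ⇒  m = 13² − 2·61 = 47
m = 47 > 0,  v_rel·d = 13 > 0  ⇒  inside

inside=yes margin=47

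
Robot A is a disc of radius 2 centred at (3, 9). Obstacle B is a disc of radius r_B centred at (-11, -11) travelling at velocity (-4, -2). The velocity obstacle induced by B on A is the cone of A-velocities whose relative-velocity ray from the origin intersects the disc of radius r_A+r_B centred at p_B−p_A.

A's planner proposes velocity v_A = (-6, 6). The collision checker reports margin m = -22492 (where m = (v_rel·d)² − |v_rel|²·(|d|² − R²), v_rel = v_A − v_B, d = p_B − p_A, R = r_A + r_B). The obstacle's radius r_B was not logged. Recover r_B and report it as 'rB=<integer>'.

m = -22492
d = (-14, -20);  v_rel = (-2, 8),  |v_rel|² = 68
v_rel×d = (-2)·(-20) − (8)·(-14) = 152
since m = R²·68 − 152²:  R² = (23104 + -22492) / 68 = 9
R = √9 = 3  ⇒  r_B = 3 − 2 = 1

rB=1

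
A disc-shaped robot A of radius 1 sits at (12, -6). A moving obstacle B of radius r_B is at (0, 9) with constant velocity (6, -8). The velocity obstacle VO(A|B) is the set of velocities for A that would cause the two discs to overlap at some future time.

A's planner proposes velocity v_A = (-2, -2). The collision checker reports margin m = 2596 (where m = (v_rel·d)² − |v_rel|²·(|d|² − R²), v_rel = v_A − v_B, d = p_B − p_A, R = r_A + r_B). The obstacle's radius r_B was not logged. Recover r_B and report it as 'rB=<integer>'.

m = 2596
d = (-12, 15);  v_rel = (-8, 6),  |v_rel|² = 100
v_rel×d = (-8)·(15) − (6)·(-12) = -48
since m = R²·100 − (-48)²:  R² = (2304 + 2596) / 100 = 49
R = √49 = 7  ⇒  r_B = 7 − 1 = 6

rB=6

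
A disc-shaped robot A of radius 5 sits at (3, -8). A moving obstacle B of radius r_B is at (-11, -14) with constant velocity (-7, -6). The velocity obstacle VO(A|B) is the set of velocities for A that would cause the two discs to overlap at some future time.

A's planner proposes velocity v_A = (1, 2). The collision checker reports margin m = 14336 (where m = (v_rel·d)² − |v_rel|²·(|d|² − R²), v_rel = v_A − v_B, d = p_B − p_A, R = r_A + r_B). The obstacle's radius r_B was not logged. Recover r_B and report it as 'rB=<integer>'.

m = 14336
d = (-14, -6);  v_rel = (8, 8),  |v_rel|² = 128
v_rel×d = (8)·(-6) − (8)·(-14) = 64
since m = R²·128 − 64²:  R² = (4096 + 14336) / 128 = 144
R = √144 = 12  ⇒  r_B = 12 − 5 = 7

rB=7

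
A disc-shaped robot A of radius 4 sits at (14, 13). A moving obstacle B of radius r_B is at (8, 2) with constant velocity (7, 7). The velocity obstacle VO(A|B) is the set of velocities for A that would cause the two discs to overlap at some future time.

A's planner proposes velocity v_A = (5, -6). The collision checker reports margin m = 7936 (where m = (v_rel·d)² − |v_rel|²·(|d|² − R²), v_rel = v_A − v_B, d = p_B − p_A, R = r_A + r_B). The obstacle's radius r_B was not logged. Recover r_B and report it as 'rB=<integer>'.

m = 7936
d = (-6, -11);  v_rel = (-2, -13),  |v_rel|² = 173
v_rel×d = (-2)·(-11) − (-13)·(-6) = -56
since m = R²·173 − (-56)²:  R² = (3136 + 7936) / 173 = 64
R = √64 = 8  ⇒  r_B = 8 − 4 = 4

rB=4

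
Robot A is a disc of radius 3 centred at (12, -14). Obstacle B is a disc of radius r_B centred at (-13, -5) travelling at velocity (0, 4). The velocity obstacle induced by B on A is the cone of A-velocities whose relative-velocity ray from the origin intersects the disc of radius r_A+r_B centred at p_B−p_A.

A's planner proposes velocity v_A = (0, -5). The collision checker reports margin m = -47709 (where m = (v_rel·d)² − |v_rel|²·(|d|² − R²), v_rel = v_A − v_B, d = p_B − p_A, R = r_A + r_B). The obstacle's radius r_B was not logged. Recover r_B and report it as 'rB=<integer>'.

m = -47709
d = (-25, 9);  v_rel = (0, -9),  |v_rel|² = 81
v_rel×d = (0)·(9) − (-9)·(-25) = -225
since m = R²·81 − (-225)²:  R² = (50625 + -47709) / 81 = 36
R = √36 = 6  ⇒  r_B = 6 − 3 = 3

rB=3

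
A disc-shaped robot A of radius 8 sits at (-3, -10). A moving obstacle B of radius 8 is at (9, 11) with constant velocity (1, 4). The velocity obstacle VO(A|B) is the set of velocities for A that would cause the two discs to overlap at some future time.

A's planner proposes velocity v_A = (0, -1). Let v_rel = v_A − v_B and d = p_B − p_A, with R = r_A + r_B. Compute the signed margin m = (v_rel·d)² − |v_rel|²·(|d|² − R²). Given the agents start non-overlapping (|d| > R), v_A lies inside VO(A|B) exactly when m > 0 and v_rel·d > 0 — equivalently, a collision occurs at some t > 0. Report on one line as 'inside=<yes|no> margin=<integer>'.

d = (12, 21),  |d|² = 585;  R = 8+8 = 16,  c = 585−16² = 329
v_rel = (-1, -5),  |v_rel|² = 26;  v_rel·d = (-1)·(12) + (-5)·(21) = -117
26·t² + 234·t + 329 = 0  ⇒  m = (-117)² − 26·329 = 5135
m = 5135 > 0,  v_rel·d = -117 < 0  ⇒  outside

inside=no margin=5135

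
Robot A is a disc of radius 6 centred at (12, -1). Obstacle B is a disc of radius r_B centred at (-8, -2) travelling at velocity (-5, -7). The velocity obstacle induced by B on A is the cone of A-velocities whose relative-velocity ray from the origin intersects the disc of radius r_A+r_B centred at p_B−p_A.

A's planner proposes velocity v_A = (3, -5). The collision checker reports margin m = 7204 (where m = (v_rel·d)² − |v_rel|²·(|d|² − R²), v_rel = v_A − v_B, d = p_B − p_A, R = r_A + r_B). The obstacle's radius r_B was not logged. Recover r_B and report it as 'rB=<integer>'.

m = 7204
d = (-20, -1);  v_rel = (8, 2),  |v_rel|² = 68
v_rel×d = (8)·(-1) − (2)·(-20) = 32
since m = R²·68 − 32²:  R² = (1024 + 7204) / 68 = 121
R = √121 = 11  ⇒  r_B = 11 − 6 = 5

rB=5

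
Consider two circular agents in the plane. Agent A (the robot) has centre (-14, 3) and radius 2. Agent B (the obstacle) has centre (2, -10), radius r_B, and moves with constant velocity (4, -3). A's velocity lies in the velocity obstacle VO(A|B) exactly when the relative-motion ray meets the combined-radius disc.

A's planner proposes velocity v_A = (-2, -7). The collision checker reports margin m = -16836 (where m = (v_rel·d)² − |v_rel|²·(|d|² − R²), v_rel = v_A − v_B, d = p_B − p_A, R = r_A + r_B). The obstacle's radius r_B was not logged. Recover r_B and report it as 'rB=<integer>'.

m = -16836
d = (16, -13);  v_rel = (-6, -4),  |v_rel|² = 52
v_rel×d = (-6)·(-13) − (-4)·(16) = 142
since m = R²·52 − 142²:  R² = (20164 + -16836) / 52 = 64
R = √64 = 8  ⇒  r_B = 8 − 2 = 6

rB=6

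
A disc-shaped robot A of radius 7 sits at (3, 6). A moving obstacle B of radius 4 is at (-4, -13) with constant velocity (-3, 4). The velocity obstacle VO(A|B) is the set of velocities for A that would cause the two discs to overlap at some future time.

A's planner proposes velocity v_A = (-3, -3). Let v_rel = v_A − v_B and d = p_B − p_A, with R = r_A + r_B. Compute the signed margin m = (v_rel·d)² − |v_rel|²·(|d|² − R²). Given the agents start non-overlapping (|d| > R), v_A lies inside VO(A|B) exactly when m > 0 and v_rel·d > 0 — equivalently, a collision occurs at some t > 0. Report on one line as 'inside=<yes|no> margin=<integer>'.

d = (-7, -19),  |d|² = 410;  R = 7+4 = 11,  c = 410−11² = 289
v_rel = (0, -7),  |v_rel|² = 49;  v_rel·d = (0)·(-7) + (-7)·(-19) = 133
49·t² − 266·t + 289 = 0  ⇒  m = 133² − 49·289 = 3528
m = 3528 > 0,  v_rel·d = 133 > 0  ⇒  inside

inside=yes margin=3528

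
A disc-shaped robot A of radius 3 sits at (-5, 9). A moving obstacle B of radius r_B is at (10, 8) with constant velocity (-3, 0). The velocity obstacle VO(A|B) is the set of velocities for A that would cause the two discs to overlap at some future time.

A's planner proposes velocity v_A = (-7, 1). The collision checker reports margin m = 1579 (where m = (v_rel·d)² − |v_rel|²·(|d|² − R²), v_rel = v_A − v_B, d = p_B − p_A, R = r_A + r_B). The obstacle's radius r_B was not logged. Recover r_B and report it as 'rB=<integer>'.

m = 1579
d = (15, -1);  v_rel = (-4, 1),  |v_rel|² = 17
v_rel×d = (-4)·(-1) − (1)·(15) = -11
since m = R²·17 − (-11)²:  R² = (121 + 1579) / 17 = 100
R = √100 = 10  ⇒  r_B = 10 − 3 = 7

rB=7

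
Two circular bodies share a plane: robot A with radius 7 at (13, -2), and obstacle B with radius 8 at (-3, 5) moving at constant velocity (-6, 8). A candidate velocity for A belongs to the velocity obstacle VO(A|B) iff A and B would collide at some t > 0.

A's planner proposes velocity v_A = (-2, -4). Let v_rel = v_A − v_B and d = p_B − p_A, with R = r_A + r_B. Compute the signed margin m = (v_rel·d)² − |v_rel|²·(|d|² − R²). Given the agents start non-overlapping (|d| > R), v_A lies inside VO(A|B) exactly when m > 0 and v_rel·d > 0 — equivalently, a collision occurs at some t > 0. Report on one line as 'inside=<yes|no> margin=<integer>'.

d = (-16, 7),  |d|² = 305;  R = 7+8 = 15,  c = 305−15² = 80
v_rel = (4, -12),  |v_rel|² = 160;  v_rel·d = (4)·(-16) + (-12)·(7) = -148
160·t² + 296·t + 80 = 0  ⇒  m = (-148)² − 160·80 = 9104
m = 9104 > 0,  v_rel·d = -148 < 0  ⇒  outside

inside=no margin=9104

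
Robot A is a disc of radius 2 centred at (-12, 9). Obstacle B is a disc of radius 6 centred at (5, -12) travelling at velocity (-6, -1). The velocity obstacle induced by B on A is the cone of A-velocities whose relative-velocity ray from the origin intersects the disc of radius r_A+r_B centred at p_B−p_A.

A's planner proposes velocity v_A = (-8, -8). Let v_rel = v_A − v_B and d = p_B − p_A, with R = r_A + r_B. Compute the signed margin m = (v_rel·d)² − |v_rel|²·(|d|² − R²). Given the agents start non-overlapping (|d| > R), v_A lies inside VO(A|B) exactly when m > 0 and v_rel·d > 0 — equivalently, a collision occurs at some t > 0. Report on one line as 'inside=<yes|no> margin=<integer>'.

d = (17, -21),  |d|² = 730;  R = 2+6 = 8,  c = 730−8² = 666
v_rel = (-2, -7),  |v_rel|² = 53;  v_rel·d = (-2)·(17) + (-7)·(-21) = 113
53·t² − 226·t + 666 = 0  ⇒  m = 113² − 53·666 = -22529
m = -22529 < 0,  v_rel·d = 113 > 0  ⇒  outside

inside=no margin=-22529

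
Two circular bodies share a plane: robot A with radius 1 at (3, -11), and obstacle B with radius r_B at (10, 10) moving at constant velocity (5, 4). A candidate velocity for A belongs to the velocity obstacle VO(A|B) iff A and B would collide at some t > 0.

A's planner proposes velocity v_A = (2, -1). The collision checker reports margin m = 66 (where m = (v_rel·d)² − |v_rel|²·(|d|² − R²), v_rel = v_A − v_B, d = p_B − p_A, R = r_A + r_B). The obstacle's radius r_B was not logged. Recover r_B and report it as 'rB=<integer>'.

m = 66
d = (7, 21);  v_rel = (-3, -5),  |v_rel|² = 34
v_rel×d = (-3)·(21) − (-5)·(7) = -28
since m = R²·34 − (-28)²:  R² = (784 + 66) / 34 = 25
R = √25 = 5  ⇒  r_B = 5 − 1 = 4

rB=4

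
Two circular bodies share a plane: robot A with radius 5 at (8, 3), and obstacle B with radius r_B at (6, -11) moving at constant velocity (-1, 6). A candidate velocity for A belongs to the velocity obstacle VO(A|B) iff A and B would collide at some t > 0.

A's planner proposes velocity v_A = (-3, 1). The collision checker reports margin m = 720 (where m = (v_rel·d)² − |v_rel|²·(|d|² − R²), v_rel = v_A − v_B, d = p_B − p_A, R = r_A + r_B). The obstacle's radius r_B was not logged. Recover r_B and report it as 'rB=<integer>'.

m = 720
d = (-2, -14);  v_rel = (-2, -5),  |v_rel|² = 29
v_rel×d = (-2)·(-14) − (-5)·(-2) = 18
since m = R²·29 − 18²:  R² = (324 + 720) / 29 = 36
R = √36 = 6  ⇒  r_B = 6 − 5 = 1

rB=1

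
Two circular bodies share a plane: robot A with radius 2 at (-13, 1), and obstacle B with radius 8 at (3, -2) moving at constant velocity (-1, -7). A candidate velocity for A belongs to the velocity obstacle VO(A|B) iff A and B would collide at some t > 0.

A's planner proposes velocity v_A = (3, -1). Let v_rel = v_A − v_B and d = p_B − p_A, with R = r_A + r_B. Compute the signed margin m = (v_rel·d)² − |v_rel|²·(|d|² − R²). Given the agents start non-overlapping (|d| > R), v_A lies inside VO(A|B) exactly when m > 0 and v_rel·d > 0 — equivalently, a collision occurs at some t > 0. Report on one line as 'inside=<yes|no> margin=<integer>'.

d = (16, -3),  |d|² = 265;  R = 2+8 = 10,  c = 265−10² = 165
v_rel = (4, 6),  |v_rel|² = 52;  v_rel·d = (4)·(16) + (6)·(-3) = 46
52·t² − 92·t + 165 = 0  ⇒  m = 46² − 52·165 = -6464
m = -6464 < 0,  v_rel·d = 46 > 0  ⇒  outside

inside=no margin=-6464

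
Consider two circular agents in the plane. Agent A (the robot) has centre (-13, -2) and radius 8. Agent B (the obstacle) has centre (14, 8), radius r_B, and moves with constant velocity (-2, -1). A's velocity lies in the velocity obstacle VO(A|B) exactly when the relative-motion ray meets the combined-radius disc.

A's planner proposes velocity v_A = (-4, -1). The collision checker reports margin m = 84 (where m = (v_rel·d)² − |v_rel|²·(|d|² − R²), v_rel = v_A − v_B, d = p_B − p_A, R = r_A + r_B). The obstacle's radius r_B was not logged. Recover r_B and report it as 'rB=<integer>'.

m = 84
d = (27, 10);  v_rel = (-2, 0),  |v_rel|² = 4
v_rel×d = (-2)·(10) − (0)·(27) = -20
since m = R²·4 − (-20)²:  R² = (400 + 84) / 4 = 121
R = √121 = 11  ⇒  r_B = 11 − 8 = 3

rB=3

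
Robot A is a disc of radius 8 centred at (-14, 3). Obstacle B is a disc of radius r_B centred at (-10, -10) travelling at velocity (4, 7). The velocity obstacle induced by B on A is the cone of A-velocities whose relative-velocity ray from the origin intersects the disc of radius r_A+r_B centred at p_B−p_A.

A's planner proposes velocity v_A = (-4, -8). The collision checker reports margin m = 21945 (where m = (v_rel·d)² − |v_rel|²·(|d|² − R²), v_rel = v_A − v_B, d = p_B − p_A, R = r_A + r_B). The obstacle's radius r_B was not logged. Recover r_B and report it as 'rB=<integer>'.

m = 21945
d = (4, -13);  v_rel = (-8, -15),  |v_rel|² = 289
v_rel×d = (-8)·(-13) − (-15)·(4) = 164
since m = R²·289 − 164²:  R² = (26896 + 21945) / 289 = 169
R = √169 = 13  ⇒  r_B = 13 − 8 = 5

rB=5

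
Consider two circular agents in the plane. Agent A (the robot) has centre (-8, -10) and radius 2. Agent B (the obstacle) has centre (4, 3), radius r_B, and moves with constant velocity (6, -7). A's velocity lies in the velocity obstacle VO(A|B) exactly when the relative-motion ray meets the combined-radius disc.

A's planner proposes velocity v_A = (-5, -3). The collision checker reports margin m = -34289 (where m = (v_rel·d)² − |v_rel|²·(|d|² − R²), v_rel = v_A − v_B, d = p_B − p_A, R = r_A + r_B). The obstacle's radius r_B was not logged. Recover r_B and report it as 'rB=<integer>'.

m = -34289
d = (12, 13);  v_rel = (-11, 4),  |v_rel|² = 137
v_rel×d = (-11)·(13) − (4)·(12) = -191
since m = R²·137 − (-191)²:  R² = (36481 + -34289) / 137 = 16
R = √16 = 4  ⇒  r_B = 4 − 2 = 2

rB=2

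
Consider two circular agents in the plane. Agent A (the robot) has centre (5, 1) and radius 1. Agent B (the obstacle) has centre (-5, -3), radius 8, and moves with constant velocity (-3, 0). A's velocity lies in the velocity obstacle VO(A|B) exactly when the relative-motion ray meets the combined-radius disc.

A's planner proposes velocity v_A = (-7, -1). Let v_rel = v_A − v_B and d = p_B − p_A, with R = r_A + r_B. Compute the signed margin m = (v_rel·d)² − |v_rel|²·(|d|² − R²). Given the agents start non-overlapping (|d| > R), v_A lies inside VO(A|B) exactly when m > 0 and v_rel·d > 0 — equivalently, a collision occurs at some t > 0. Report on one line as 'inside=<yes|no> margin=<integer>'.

d = (-10, -4),  |d|² = 116;  R = 1+8 = 9,  c = 116−9² = 35
v_rel = (-4, -1),  |v_rel|² = 17;  v_rel·d = (-4)·(-10) + (-1)·(-4) = 44
17·t² − 88·t + 35 = 0  ⇒  m = 44² − 17·35 = 1341
m = 1341 > 0,  v_rel·d = 44 > 0  ⇒  inside

inside=yes margin=1341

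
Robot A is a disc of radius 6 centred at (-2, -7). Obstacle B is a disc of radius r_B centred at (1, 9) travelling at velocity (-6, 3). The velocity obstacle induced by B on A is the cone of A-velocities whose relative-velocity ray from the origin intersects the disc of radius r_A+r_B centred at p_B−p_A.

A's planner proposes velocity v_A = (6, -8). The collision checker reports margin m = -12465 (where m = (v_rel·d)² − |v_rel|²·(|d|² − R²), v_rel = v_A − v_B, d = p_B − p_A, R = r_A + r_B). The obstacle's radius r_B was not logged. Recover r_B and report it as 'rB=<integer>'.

m = -12465
d = (3, 16);  v_rel = (12, -11),  |v_rel|² = 265
v_rel×d = (12)·(16) − (-11)·(3) = 225
since m = R²·265 − 225²:  R² = (50625 + -12465) / 265 = 144
R = √144 = 12  ⇒  r_B = 12 − 6 = 6

rB=6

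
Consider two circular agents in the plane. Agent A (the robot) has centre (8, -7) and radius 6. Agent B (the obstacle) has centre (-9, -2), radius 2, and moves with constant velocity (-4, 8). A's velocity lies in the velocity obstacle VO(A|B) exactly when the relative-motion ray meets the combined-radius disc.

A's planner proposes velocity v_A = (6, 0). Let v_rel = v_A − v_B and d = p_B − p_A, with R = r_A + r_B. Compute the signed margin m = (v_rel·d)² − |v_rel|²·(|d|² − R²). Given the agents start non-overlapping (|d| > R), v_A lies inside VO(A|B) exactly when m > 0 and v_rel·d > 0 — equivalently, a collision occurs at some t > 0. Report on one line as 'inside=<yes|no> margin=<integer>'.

d = (-17, 5),  |d|² = 314;  R = 6+2 = 8,  c = 314−8² = 250
v_rel = (10, -8),  |v_rel|² = 164;  v_rel·d = (10)·(-17) + (-8)·(5) = -210
164·t² + 420·t + 250 = 0  ⇒  m = (-210)² − 164·250 = 3100
m = 3100 > 0,  v_rel·d = -210 < 0  ⇒  outside

inside=no margin=3100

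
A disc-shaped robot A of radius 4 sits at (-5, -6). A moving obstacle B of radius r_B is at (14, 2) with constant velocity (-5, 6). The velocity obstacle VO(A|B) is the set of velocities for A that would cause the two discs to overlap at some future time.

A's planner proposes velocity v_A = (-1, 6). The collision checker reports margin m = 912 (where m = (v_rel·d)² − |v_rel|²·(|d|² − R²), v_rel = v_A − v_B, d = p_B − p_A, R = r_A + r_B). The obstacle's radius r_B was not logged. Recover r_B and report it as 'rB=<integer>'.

m = 912
d = (19, 8);  v_rel = (4, 0),  |v_rel|² = 16
v_rel×d = (4)·(8) − (0)·(19) = 32
since m = R²·16 − 32²:  R² = (1024 + 912) / 16 = 121
R = √121 = 11  ⇒  r_B = 11 − 4 = 7

rB=7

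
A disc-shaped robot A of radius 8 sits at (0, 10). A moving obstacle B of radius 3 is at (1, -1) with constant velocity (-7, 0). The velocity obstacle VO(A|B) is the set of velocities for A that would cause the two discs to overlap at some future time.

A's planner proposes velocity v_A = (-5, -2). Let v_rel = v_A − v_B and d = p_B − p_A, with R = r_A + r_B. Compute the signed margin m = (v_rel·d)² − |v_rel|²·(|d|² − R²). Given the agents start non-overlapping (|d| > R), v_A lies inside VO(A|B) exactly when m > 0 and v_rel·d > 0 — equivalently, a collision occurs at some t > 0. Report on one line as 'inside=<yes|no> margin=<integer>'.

d = (1, -11),  |d|² = 122;  R = 8+3 = 11,  c = 122−11² = 1
v_rel = (2, -2),  |v_rel|² = 8;  v_rel·d = (2)·(1) + (-2)·(-11) = 24
8·t² − 48·t + 1 = 0  ⇒  m = 24² − 8·1 = 568
m = 568 > 0,  v_rel·d = 24 > 0  ⇒  inside

inside=yes margin=568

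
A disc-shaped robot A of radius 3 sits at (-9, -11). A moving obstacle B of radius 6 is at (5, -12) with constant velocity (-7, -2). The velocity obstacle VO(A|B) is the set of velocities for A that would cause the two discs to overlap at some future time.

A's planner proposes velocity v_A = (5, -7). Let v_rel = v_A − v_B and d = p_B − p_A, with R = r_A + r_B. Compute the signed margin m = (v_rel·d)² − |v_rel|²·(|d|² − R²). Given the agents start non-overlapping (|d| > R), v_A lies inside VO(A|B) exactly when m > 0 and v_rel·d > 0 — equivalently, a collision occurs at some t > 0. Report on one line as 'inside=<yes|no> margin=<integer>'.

d = (14, -1),  |d|² = 197;  R = 3+6 = 9,  c = 197−9² = 116
v_rel = (12, -5),  |v_rel|² = 169;  v_rel·d = (12)·(14) + (-5)·(-1) = 173
169·t² − 346·t + 116 = 0  ⇒  m = 173² − 169·116 = 10325
m = 10325 > 0,  v_rel·d = 173 > 0  ⇒  inside

inside=yes margin=10325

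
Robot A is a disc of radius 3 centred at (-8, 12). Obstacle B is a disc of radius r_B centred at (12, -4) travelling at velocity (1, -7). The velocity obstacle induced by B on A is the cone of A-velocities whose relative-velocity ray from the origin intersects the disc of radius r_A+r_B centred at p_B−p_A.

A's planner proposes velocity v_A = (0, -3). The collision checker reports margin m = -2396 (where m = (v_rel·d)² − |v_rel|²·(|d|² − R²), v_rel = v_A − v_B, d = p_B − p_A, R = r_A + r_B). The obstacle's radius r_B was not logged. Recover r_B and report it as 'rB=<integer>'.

m = -2396
d = (20, -16);  v_rel = (-1, 4),  |v_rel|² = 17
v_rel×d = (-1)·(-16) − (4)·(20) = -64
since m = R²·17 − (-64)²:  R² = (4096 + -2396) / 17 = 100
R = √100 = 10  ⇒  r_B = 10 − 3 = 7

rB=7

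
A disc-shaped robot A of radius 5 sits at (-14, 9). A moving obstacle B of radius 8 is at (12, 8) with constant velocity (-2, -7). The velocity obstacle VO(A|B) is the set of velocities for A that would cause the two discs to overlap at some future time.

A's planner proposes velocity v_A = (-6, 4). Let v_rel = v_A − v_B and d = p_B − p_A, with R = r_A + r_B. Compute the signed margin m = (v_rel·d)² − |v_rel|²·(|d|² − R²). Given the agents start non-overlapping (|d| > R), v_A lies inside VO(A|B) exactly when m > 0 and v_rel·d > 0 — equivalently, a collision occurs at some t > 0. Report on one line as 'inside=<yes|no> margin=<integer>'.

d = (26, -1),  |d|² = 677;  R = 5+8 = 13,  c = 677−13² = 508
v_rel = (-4, 11),  |v_rel|² = 137;  v_rel·d = (-4)·(26) + (11)·(-1) = -115
137·t² + 230·t + 508 = 0  ⇒  m = (-115)² − 137·508 = -56371
m = -56371 < 0,  v_rel·d = -115 < 0  ⇒  outside

inside=no margin=-56371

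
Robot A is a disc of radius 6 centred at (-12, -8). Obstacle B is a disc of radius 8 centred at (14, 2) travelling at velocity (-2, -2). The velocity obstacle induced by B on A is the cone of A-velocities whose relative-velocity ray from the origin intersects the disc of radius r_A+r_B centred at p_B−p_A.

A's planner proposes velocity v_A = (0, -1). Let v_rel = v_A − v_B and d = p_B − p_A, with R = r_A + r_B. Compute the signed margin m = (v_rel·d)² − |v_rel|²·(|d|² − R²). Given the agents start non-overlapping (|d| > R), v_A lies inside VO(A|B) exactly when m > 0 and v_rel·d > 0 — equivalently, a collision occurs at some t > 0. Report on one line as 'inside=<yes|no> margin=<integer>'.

d = (26, 10),  |d|² = 776;  R = 6+8 = 14,  c = 776−14² = 580
v_rel = (2, 1),  |v_rel|² = 5;  v_rel·d = (2)·(26) + (1)·(10) = 62
5·t² − 124·t + 580 = 0  ⇒  m = 62² − 5·580 = 944
m = 944 > 0,  v_rel·d = 62 > 0  ⇒  inside

inside=yes margin=944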